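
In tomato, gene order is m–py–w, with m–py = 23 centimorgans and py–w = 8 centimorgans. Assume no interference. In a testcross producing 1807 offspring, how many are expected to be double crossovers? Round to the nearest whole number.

Map distances give recombination frequencies of 0.230 and 0.080 for the two intervals.
With no interference, expected double-crossover frequency = 0.230 × 0.080 = 0.01840.
Expected number = 0.01840 × 1807 = 33.25 ≈ 33.

33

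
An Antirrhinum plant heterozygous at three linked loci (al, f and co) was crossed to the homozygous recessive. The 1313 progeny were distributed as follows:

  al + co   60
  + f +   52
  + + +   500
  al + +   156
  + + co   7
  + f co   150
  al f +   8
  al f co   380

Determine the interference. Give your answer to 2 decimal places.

0.52

The two most frequent reciprocal classes, al f co and + + +, are the parental types, so the F1 was al f co / + + +.
The two rarest classes, al f + and + + co, are the double crossovers. Comparing them with the parentals, only the co allele has switched, so co is the middle locus and the order is al – co – f.
al–co: (306 + 15)/1313 = 0.2445; co–f: (112 + 15)/1313 = 0.0967.
Expected DCO frequency = 0.2445 × 0.0967 ≈ 0.02364; observed = 15/1313 ≈ 0.01142.
Coefficient of coincidence = 0.01142/0.02364 ≈ 0.48; interference = 1 − 0.48 = 0.52.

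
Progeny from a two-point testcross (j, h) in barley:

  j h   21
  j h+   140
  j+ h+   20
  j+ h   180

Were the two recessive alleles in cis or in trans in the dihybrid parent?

trans

The two most frequent classes are j+ h (180) and j h+ (140); these are the parental (non-recombinant) types.
So the F1 carried j+ h on one chromosome and j h+ on the other — the recessive alleles are on opposite chromosomes (trans / repulsion).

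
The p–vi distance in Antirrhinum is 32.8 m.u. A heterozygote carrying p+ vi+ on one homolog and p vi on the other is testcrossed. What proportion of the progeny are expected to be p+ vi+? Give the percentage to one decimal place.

A map distance of 32.8 m.u. corresponds to a recombination frequency of 0.328.
The F1 is p+ vi+ / p vi, so p+ vi+ is a parental gamete class with expected frequency (1 − r)/2 = 0.672/2 = 0.3360.
That is 0.3360 = 33.6% of the progeny.

33.6%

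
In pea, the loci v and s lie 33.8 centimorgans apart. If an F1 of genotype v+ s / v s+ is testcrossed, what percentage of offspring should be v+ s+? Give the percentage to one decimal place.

A map distance of 33.8 centimorgans corresponds to a recombination frequency of 0.338.
The F1 is v+ s / v s+, so v+ s+ is a recombinant gamete class with expected frequency r/2 = 0.338/2 = 0.1690.
That is 0.1690 = 16.9% of the progeny.

16.9%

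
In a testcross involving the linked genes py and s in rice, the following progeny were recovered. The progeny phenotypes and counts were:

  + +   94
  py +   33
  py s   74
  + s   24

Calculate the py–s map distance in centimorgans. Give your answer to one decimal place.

25.3 centimorgans

The two most frequent classes, + + (94) and py s (74), are the parental types, so the F1 was + + / py s.
The recombinant classes are + s and py +: 24 + 33 = 57.
Recombination frequency = 57/225 = 0.2533 ≈ 25.3%, i.e. 25.3 centimorgans.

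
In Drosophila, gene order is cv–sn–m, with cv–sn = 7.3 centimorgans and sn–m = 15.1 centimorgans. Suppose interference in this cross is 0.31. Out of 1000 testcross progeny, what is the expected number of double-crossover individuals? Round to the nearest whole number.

Map distances give recombination frequencies of 0.073 and 0.151 for the two intervals.
With interference 0.31 (so coincidence = 0.69), expected double-crossover frequency = 0.073 × 0.151 × 0.69 = 0.00761.
Expected number = 0.00761 × 1000 = 7.61 ≈ 8.

8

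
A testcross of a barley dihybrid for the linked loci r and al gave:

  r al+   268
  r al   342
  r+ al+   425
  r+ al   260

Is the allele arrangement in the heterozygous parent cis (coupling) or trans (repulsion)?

The two most frequent classes are r+ al+ (425) and r al (342); these are the parental (non-recombinant) types.
So the F1 carried r+ al+ on one chromosome and r al on the other — the recessive alleles are on the same chromosome (cis / coupling).

cis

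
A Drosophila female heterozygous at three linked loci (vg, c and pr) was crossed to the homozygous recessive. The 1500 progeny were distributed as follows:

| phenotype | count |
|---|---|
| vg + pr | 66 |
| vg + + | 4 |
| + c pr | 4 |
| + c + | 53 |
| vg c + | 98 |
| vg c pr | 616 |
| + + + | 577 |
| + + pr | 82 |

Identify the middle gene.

vg

The two most frequent reciprocal classes, vg c pr and + + +, are the parental types, so the F1 was vg c pr / + + +.
The two rarest classes, + c pr and vg + +, are the double crossovers. Comparing them with the parentals, only the vg allele has switched, so vg is the middle locus and the order is c – vg – pr.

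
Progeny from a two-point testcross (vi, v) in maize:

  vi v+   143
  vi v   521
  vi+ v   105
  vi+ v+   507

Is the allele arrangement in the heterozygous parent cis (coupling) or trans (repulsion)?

cis

The two most frequent classes are vi+ v+ (507) and vi v (521); these are the parental (non-recombinant) types.
So the F1 carried vi+ v+ on one chromosome and vi v on the other — the recessive alleles are on the same chromosome (cis / coupling).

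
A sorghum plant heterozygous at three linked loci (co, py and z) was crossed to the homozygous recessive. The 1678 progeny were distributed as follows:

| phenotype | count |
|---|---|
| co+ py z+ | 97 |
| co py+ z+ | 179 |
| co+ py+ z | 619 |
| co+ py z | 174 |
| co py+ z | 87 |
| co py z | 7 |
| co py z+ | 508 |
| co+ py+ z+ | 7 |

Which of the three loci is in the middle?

z

The two most frequent reciprocal classes, co py z+ and co+ py+ z, are the parental types, so the F1 was co py z+ / co+ py+ z.
The two rarest classes, co py z and co+ py+ z+, are the double crossovers. Comparing them with the parentals, only the z allele has switched, so z is the middle locus and the order is co – z – py.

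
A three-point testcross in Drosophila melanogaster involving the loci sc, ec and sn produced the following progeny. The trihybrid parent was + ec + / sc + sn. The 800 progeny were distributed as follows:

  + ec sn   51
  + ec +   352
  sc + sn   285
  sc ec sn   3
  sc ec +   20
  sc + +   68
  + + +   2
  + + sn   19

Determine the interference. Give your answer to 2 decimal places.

0.27

The two rarest classes, + + + and sc ec sn, are the double crossovers. Comparing them with the parentals, only the ec allele has switched, so ec is the middle locus and the order is sc – ec – sn.
sc–ec: (39 + 5)/800 = 0.0550; ec–sn: (119 + 5)/800 = 0.1550.
Expected DCO frequency = 0.0550 × 0.1550 ≈ 0.00852; observed = 5/800 ≈ 0.00625.
Coefficient of coincidence = 0.00625/0.00852 ≈ 0.73; interference = 1 − 0.73 = 0.27.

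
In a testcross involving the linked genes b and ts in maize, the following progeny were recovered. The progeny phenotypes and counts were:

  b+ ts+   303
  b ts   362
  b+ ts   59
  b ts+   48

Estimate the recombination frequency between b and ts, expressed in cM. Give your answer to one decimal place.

The two most frequent classes, b+ ts+ (303) and b ts (362), are the parental types, so the F1 was b+ ts+ / b ts.
The recombinant classes are b+ ts and b ts+: 59 + 48 = 107.
Recombination frequency = 107/772 = 0.1386 ≈ 13.9%, i.e. 13.9 cM.

13.9 cM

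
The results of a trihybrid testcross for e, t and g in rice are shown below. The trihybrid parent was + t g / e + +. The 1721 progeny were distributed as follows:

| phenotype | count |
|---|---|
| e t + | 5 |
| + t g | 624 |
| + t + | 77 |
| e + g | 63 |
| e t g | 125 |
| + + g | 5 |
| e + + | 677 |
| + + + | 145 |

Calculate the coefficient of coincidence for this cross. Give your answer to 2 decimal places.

The two rarest classes, + + g and e t +, are the double crossovers. Comparing them with the parentals, only the t allele has switched, so t is the middle locus and the order is g – t – e.
g–t: (140 + 10)/1721 = 0.0872; t–e: (270 + 10)/1721 = 0.1627.
Expected DCO frequency = 0.0872 × 0.1627 ≈ 0.01419; observed = 10/1721 ≈ 0.00581.
Coefficient of coincidence = 0.00581/0.01419 ≈ 0.41.

0.41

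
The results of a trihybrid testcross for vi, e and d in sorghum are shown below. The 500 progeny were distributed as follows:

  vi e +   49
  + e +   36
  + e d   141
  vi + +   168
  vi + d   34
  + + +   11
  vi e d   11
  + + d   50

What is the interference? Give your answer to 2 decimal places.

0.01

The two most frequent reciprocal classes, vi + + and + e d, are the parental types, so the F1 was vi + + / + e d.
The two rarest classes, + + + and vi e d, are the double crossovers. Comparing them with the parentals, only the vi allele has switched, so vi is the middle locus and the order is e – vi – d.
e–vi: (99 + 22)/500 = 0.2420; vi–d: (70 + 22)/500 = 0.1840.
Expected DCO frequency = 0.2420 × 0.1840 ≈ 0.04453; observed = 22/500 ≈ 0.04400.
Coefficient of coincidence = 0.04400/0.04453 ≈ 0.99; interference = 1 − 0.99 = 0.01.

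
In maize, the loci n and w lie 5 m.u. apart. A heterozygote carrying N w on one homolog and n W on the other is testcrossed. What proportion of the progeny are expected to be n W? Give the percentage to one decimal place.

47.5%

A map distance of 5 m.u. corresponds to a recombination frequency of 0.050.
The F1 is N w / n W, so n W is a parental gamete class with expected frequency (1 − r)/2 = 0.950/2 = 0.4750.
That is 0.4750 = 47.5% of the progeny.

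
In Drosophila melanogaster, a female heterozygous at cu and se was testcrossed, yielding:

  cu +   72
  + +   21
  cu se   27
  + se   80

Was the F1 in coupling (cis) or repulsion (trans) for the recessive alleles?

The two most frequent classes are + se (80) and cu + (72); these are the parental (non-recombinant) types.
So the F1 carried + se on one chromosome and cu + on the other — the recessive alleles are on opposite chromosomes (trans / repulsion).

trans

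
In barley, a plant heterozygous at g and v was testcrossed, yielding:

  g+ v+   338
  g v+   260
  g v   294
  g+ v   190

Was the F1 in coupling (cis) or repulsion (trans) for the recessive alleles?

The two most frequent classes are g+ v+ (338) and g v (294); these are the parental (non-recombinant) types.
So the F1 carried g+ v+ on one chromosome and g v on the other — the recessive alleles are on the same chromosome (cis / coupling).

cis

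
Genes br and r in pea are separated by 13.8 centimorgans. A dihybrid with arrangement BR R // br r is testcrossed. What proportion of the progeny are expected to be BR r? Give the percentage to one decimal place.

6.9%

A map distance of 13.8 centimorgans corresponds to a recombination frequency of 0.138.
The F1 is BR R / br r, so BR r is a recombinant gamete class with expected frequency r/2 = 0.138/2 = 0.0690.
That is 0.0690 = 6.9% of the progeny.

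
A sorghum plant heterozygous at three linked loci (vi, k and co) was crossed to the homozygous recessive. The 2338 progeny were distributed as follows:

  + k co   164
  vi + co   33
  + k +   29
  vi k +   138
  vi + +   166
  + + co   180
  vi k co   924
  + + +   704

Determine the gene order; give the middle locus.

k

The two most frequent reciprocal classes, vi k co and + + +, are the parental types, so the F1 was vi k co / + + +.
The two rarest classes, vi + co and + k +, are the double crossovers. Comparing them with the parentals, only the k allele has switched, so k is the middle locus and the order is vi – k – co.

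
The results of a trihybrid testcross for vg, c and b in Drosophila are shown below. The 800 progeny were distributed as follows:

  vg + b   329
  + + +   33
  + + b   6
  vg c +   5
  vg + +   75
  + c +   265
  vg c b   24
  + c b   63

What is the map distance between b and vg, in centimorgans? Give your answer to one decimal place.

18.6 centimorgans

The two most frequent reciprocal classes, + c + and vg + b, are the parental types, so the F1 was + c + / vg + b.
The two rarest classes, vg c + and + + b, are the double crossovers. Comparing them with the parentals, only the vg allele has switched, so vg is the middle locus and the order is b – vg – c.
Crossovers in the b–vg interval produce the single-crossover classes + c b and vg + + (63 + 75 = 138) plus the double crossovers (11).
RF(b–vg) = (138 + 11) / 800 = 149/800 = 0.1862 → 18.6 centimorgans.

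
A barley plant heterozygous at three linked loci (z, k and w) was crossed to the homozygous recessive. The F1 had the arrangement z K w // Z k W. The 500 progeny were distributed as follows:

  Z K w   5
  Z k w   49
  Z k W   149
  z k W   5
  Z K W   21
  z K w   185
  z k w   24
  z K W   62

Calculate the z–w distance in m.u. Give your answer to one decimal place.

24.2 m.u.

The two rarest classes, Z K w and z k W, are the double crossovers. Comparing them with the parentals, only the z allele has switched, so z is the middle locus and the order is k – z – w.
Crossovers in the z–w interval produce the single-crossover classes z K W and Z k w (62 + 49 = 111) plus the double crossovers (10).
RF(z–w) = (111 + 10) / 500 = 121/500 = 0.2420 → 24.2 m.u.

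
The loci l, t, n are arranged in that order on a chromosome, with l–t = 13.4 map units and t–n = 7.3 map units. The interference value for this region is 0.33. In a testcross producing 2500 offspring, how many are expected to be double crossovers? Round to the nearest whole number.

Map distances give recombination frequencies of 0.134 and 0.073 for the two intervals.
With interference 0.33 (so coincidence = 0.67), expected double-crossover frequency = 0.134 × 0.073 × 0.67 = 0.00655.
Expected number = 0.00655 × 2500 = 16.38 ≈ 16.

16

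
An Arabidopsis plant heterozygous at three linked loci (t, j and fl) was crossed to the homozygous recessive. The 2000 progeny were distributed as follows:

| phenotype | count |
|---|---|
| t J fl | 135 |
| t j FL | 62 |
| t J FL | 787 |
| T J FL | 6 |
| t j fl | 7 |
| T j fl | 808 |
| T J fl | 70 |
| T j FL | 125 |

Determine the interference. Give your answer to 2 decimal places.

0.34

The two most frequent reciprocal classes, T j fl and t J FL, are the parental types, so the F1 was T j fl / t J FL.
The two rarest classes, t j fl and T J FL, are the double crossovers. Comparing them with the parentals, only the t allele has switched, so t is the middle locus and the order is fl – t – j.
fl–t: (260 + 13)/2000 = 0.1365; t–j: (132 + 13)/2000 = 0.0725.
Expected DCO frequency = 0.1365 × 0.0725 ≈ 0.00990; observed = 13/2000 ≈ 0.00650.
Coefficient of coincidence = 0.00650/0.00990 ≈ 0.66; interference = 1 − 0.66 = 0.34.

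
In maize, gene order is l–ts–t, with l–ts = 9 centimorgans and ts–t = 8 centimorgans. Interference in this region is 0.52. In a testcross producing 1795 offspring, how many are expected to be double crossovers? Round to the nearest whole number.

Map distances give recombination frequencies of 0.090 and 0.080 for the two intervals.
With interference 0.52 (so coincidence = 0.48), expected double-crossover frequency = 0.090 × 0.080 × 0.48 = 0.00346.
Expected number = 0.00346 × 1795 = 6.20 ≈ 6.

6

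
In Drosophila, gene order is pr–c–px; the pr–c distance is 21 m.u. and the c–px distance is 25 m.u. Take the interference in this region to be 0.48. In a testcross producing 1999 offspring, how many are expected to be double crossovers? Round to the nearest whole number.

55

Map distances give recombination frequencies of 0.210 and 0.250 for the two intervals.
With interference 0.48 (so coincidence = 0.52), expected double-crossover frequency = 0.210 × 0.250 × 0.52 = 0.02730.
Expected number = 0.02730 × 1999 = 54.57 ≈ 55.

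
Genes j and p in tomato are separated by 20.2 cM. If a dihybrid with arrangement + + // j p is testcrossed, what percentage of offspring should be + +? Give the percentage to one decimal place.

A map distance of 20.2 cM corresponds to a recombination frequency of 0.202.
The F1 is + + / j p, so + + is a parental gamete class with expected frequency (1 − r)/2 = 0.798/2 = 0.3990.
That is 0.3990 = 39.9% of the progeny.

39.9%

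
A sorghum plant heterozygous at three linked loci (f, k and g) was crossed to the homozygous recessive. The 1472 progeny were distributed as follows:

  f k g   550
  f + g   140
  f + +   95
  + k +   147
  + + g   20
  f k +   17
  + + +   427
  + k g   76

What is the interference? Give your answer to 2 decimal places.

0.19

The two most frequent reciprocal classes, f k g and + + +, are the parental types, so the F1 was f k g / + + +.
The two rarest classes, f k + and + + g, are the double crossovers. Comparing them with the parentals, only the g allele has switched, so g is the middle locus and the order is f – g – k.
f–g: (171 + 37)/1472 = 0.1413; g–k: (287 + 37)/1472 = 0.2201.
Expected DCO frequency = 0.1413 × 0.2201 ≈ 0.03110; observed = 37/1472 ≈ 0.02514.
Coefficient of coincidence = 0.02514/0.03110 ≈ 0.81; interference = 1 − 0.81 = 0.19.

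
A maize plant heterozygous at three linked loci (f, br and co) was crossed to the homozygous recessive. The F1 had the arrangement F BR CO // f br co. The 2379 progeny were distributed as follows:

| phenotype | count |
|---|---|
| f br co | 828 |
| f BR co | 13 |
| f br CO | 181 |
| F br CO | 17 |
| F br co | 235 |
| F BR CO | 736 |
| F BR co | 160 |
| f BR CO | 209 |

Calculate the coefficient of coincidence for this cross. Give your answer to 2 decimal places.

0.41

The two rarest classes, F br CO and f BR co, are the double crossovers. Comparing them with the parentals, only the br allele has switched, so br is the middle locus and the order is co – br – f.
co–br: (341 + 30)/2379 = 0.1559; br–f: (444 + 30)/2379 = 0.1992.
Expected DCO frequency = 0.1559 × 0.1992 ≈ 0.03106; observed = 30/2379 ≈ 0.01261.
Coefficient of coincidence = 0.01261/0.03106 ≈ 0.41.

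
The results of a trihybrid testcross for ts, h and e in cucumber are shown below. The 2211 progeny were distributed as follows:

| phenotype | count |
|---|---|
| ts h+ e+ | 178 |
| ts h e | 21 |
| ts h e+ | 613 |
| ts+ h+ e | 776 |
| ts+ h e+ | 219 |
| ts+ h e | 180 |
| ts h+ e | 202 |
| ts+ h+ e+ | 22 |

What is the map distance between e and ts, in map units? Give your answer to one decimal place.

The two most frequent reciprocal classes, ts h e+ and ts+ h+ e, are the parental types, so the F1 was ts h e+ / ts+ h+ e.
The two rarest classes, ts h e and ts+ h+ e+, are the double crossovers. Comparing them with the parentals, only the e allele has switched, so e is the middle locus and the order is h – e – ts.
Crossovers in the e–ts interval produce the single-crossover classes ts+ h e+ and ts h+ e (219 + 202 = 421) plus the double crossovers (43).
RF(e–ts) = (421 + 43) / 2211 = 464/2211 = 0.2099 → 21.0 map units.

21.0 map units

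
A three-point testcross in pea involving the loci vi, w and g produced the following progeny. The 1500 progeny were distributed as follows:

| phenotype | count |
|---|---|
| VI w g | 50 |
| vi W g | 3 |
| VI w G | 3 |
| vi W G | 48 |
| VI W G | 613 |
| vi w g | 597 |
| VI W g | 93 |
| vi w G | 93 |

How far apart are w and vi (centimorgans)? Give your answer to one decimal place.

The two most frequent reciprocal classes, vi w g and VI W G, are the parental types, so the F1 was vi w g / VI W G.
The two rarest classes, vi W g and VI w G, are the double crossovers. Comparing them with the parentals, only the w allele has switched, so w is the middle locus and the order is vi – w – g.
Crossovers in the vi–w interval produce the single-crossover classes VI w g and vi W G (50 + 48 = 98) plus the double crossovers (6).
RF(vi–w) = (98 + 6) / 1500 = 104/1500 = 0.0693 → 6.9 centimorgans.

6.9 centimorgans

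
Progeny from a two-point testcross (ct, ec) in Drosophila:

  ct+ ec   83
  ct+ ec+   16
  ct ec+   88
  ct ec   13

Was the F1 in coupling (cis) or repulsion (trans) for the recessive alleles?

trans

The two most frequent classes are ct+ ec (83) and ct ec+ (88); these are the parental (non-recombinant) types.
So the F1 carried ct+ ec on one chromosome and ct ec+ on the other — the recessive alleles are on opposite chromosomes (trans / repulsion).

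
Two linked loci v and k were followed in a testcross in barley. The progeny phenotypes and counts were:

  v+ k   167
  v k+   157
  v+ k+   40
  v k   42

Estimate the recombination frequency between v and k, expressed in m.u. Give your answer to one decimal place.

The two most frequent classes, v+ k (167) and v k+ (157), are the parental types, so the F1 was v+ k / v k+.
The recombinant classes are v+ k+ and v k: 40 + 42 = 82.
Recombination frequency = 82/406 = 0.2020 ≈ 20.2%, i.e. 20.2 m.u.

20.2 m.u.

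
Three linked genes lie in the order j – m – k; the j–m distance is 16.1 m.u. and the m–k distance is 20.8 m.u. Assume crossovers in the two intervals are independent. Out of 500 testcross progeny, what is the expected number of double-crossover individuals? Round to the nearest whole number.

17

Map distances give recombination frequencies of 0.161 and 0.208 for the two intervals.
With no interference, expected double-crossover frequency = 0.161 × 0.208 = 0.03349.
Expected number = 0.03349 × 500 = 16.74 ≈ 17.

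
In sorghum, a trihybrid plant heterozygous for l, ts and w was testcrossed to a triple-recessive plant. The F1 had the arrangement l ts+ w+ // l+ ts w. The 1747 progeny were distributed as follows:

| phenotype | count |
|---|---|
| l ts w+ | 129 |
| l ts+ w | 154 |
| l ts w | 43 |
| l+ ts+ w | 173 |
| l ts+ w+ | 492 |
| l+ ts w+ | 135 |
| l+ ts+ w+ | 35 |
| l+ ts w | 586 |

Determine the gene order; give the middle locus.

The two rarest classes, l+ ts+ w+ and l ts w, are the double crossovers. Comparing them with the parentals, only the l allele has switched, so l is the middle locus and the order is w – l – ts.

l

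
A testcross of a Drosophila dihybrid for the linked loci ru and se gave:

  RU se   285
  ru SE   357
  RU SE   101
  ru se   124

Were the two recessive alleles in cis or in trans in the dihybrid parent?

trans

The two most frequent classes are RU se (285) and ru SE (357); these are the parental (non-recombinant) types.
So the F1 carried RU se on one chromosome and ru SE on the other — the recessive alleles are on opposite chromosomes (trans / repulsion).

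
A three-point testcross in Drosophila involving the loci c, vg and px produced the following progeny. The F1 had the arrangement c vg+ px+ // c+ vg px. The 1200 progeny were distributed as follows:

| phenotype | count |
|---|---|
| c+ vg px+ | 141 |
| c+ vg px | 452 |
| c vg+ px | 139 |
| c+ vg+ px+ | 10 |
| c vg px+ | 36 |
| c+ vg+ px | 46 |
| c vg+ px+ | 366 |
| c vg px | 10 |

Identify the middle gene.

The two rarest classes, c+ vg+ px+ and c vg px, are the double crossovers. Comparing them with the parentals, only the c allele has switched, so c is the middle locus and the order is vg – c – px.

c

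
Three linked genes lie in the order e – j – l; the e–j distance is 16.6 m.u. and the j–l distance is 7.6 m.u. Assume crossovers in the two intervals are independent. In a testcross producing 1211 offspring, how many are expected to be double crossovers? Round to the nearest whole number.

Map distances give recombination frequencies of 0.166 and 0.076 for the two intervals.
With no interference, expected double-crossover frequency = 0.166 × 0.076 = 0.01262.
Expected number = 0.01262 × 1211 = 15.28 ≈ 15.

15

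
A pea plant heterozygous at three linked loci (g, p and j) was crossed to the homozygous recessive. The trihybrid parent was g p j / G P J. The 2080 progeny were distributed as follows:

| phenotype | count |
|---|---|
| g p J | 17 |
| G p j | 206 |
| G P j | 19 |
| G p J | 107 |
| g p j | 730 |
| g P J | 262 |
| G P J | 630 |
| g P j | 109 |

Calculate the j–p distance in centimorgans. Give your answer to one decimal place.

The two rarest classes, g p J and G P j, are the double crossovers. Comparing them with the parentals, only the j allele has switched, so j is the middle locus and the order is g – j – p.
Crossovers in the j–p interval produce the single-crossover classes g P j and G p J (109 + 107 = 216) plus the double crossovers (36).
RF(j–p) = (216 + 36) / 2080 = 252/2080 = 0.1212 → 12.1 centimorgans.

12.1 centimorgans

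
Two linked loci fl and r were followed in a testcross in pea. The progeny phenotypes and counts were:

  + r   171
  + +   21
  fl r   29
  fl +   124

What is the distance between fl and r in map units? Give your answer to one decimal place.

The two most frequent classes, + r (171) and fl + (124), are the parental types, so the F1 was + r / fl +.
The recombinant classes are + + and fl r: 21 + 29 = 50.
Recombination frequency = 50/345 = 0.1449 ≈ 14.5%, i.e. 14.5 map units.

14.5 map units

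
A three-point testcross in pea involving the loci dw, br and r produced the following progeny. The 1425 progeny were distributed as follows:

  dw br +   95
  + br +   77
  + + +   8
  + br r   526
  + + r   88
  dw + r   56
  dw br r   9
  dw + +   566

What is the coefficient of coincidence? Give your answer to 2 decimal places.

The two most frequent reciprocal classes, dw + + and + br r, are the parental types, so the F1 was dw + + / + br r.
The two rarest classes, + + + and dw br r, are the double crossovers. Comparing them with the parentals, only the dw allele has switched, so dw is the middle locus and the order is br – dw – r.
br–dw: (183 + 17)/1425 = 0.1404; dw–r: (133 + 17)/1425 = 0.1053.
Expected DCO frequency = 0.1404 × 0.1053 ≈ 0.01478; observed = 17/1425 ≈ 0.01193.
Coefficient of coincidence = 0.01193/0.01478 ≈ 0.81.

0.81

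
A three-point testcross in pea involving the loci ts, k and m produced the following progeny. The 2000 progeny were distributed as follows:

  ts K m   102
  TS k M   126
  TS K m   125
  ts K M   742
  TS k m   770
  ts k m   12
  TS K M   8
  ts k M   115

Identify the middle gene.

ts

The two most frequent reciprocal classes, ts K M and TS k m, are the parental types, so the F1 was ts K M / TS k m.
The two rarest classes, TS K M and ts k m, are the double crossovers. Comparing them with the parentals, only the ts allele has switched, so ts is the middle locus and the order is m – ts – k.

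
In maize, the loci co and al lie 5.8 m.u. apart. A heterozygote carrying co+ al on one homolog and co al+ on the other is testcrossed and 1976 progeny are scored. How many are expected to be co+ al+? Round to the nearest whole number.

A map distance of 5.8 m.u. corresponds to a recombination frequency of 0.058.
The F1 is co+ al / co al+, so co+ al+ is a recombinant gamete class with expected frequency r/2 = 0.058/2 = 0.0290.
Expected number = 0.0290 × 1976 = 57.30 ≈ 57.

57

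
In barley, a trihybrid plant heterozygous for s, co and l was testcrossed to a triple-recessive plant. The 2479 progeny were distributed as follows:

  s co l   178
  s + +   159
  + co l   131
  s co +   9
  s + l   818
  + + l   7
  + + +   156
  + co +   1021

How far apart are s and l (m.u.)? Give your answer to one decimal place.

The two most frequent reciprocal classes, s + l and + co +, are the parental types, so the F1 was s + l / + co +.
The two rarest classes, + + l and s co +, are the double crossovers. Comparing them with the parentals, only the s allele has switched, so s is the middle locus and the order is l – s – co.
Crossovers in the l–s interval produce the single-crossover classes s + + and + co l (159 + 131 = 290) plus the double crossovers (16).
RF(l–s) = (290 + 16) / 2479 = 306/2479 = 0.1234 → 12.3 m.u.

12.3 m.u.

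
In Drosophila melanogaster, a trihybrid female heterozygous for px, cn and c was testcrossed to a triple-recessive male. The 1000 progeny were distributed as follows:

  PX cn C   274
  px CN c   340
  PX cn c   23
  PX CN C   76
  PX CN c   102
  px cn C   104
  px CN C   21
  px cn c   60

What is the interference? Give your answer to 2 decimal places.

0.02

The two most frequent reciprocal classes, px CN c and PX cn C, are the parental types, so the F1 was px CN c / PX cn C.
The two rarest classes, px CN C and PX cn c, are the double crossovers. Comparing them with the parentals, only the c allele has switched, so c is the middle locus and the order is px – c – cn.
px–c: (206 + 44)/1000 = 0.2500; c–cn: (136 + 44)/1000 = 0.1800.
Expected DCO frequency = 0.2500 × 0.1800 ≈ 0.04500; observed = 44/1000 ≈ 0.04400.
Coefficient of coincidence = 0.04400/0.04500 ≈ 0.98; interference = 1 − 0.98 = 0.02.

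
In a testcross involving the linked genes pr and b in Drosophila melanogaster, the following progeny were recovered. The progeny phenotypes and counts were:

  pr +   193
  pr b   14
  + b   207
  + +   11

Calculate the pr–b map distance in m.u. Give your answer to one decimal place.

The two most frequent classes, + b (207) and pr + (193), are the parental types, so the F1 was + b / pr +.
The recombinant classes are + + and pr b: 11 + 14 = 25.
Recombination frequency = 25/425 = 0.0588 ≈ 5.9%, i.e. 5.9 m.u.

5.9 m.u.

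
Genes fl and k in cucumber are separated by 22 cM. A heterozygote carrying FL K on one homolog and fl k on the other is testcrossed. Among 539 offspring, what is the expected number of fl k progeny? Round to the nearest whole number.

210

A map distance of 22 cM corresponds to a recombination frequency of 0.220.
The F1 is FL K / fl k, so fl k is a parental gamete class with expected frequency (1 − r)/2 = 0.780/2 = 0.3900.
Expected number = 0.3900 × 539 = 210.21 ≈ 210.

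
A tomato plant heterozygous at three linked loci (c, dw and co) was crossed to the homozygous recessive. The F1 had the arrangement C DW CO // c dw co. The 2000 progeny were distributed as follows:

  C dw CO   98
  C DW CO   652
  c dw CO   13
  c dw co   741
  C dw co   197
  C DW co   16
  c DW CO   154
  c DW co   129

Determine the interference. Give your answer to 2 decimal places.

The two rarest classes, C DW co and c dw CO, are the double crossovers. Comparing them with the parentals, only the co allele has switched, so co is the middle locus and the order is dw – co – c.
dw–co: (227 + 29)/2000 = 0.1280; co–c: (351 + 29)/2000 = 0.1900.
Expected DCO frequency = 0.1280 × 0.1900 ≈ 0.02432; observed = 29/2000 ≈ 0.01450.
Coefficient of coincidence = 0.01450/0.02432 ≈ 0.60; interference = 1 − 0.60 = 0.40.

0.40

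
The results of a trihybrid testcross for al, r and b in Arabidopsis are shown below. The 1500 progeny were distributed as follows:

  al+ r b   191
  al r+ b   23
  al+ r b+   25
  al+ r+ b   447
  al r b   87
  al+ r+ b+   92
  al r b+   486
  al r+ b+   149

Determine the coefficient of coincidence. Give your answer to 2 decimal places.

0.82

The two most frequent reciprocal classes, al r b+ and al+ r+ b, are the parental types, so the F1 was al r b+ / al+ r+ b.
The two rarest classes, al+ r b+ and al r+ b, are the double crossovers. Comparing them with the parentals, only the al allele has switched, so al is the middle locus and the order is b – al – r.
b–al: (179 + 48)/1500 = 0.1513; al–r: (340 + 48)/1500 = 0.2587.
Expected DCO frequency = 0.1513 × 0.2587 ≈ 0.03914; observed = 48/1500 ≈ 0.03200.
Coefficient of coincidence = 0.03200/0.03914 ≈ 0.82.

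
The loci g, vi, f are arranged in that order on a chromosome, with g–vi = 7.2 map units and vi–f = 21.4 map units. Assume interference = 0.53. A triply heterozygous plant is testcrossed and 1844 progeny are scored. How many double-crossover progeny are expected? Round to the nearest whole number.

Map distances give recombination frequencies of 0.072 and 0.214 for the two intervals.
With interference 0.53 (so coincidence = 0.47), expected double-crossover frequency = 0.072 × 0.214 × 0.47 = 0.00724.
Expected number = 0.00724 × 1844 = 13.35 ≈ 13.

13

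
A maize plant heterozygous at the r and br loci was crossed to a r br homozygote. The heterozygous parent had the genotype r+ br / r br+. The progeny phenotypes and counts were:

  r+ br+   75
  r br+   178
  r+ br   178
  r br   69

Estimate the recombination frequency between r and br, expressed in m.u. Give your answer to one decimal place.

28.8 m.u.

The recombinant classes are r+ br+ and r br: 75 + 69 = 144.
Recombination frequency = 144/500 = 0.2880 ≈ 28.8%, i.e. 28.8 m.u.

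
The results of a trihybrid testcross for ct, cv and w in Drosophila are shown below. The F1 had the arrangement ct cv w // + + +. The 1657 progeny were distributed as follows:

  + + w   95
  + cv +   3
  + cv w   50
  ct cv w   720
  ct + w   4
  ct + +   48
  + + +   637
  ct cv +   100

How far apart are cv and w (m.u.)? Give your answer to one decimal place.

The two rarest classes, ct + w and + cv +, are the double crossovers. Comparing them with the parentals, only the cv allele has switched, so cv is the middle locus and the order is ct – cv – w.
Crossovers in the cv–w interval produce the single-crossover classes ct cv + and + + w (100 + 95 = 195) plus the double crossovers (7).
RF(cv–w) = (195 + 7) / 1657 = 202/1657 = 0.1219 → 12.2 m.u.

12.2 m.u.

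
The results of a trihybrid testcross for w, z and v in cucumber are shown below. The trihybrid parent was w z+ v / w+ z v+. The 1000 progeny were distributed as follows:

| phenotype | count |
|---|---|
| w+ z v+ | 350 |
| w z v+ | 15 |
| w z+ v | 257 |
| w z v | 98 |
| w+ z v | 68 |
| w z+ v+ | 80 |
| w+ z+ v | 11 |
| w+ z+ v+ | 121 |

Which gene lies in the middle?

w

The two rarest classes, w+ z+ v and w z v+, are the double crossovers. Comparing them with the parentals, only the w allele has switched, so w is the middle locus and the order is z – w – v.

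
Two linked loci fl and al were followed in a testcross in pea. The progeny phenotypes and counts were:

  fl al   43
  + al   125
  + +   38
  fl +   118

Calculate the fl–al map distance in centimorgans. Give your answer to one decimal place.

25.0 centimorgans

The two most frequent classes, + al (125) and fl + (118), are the parental types, so the F1 was + al / fl +.
The recombinant classes are + + and fl al: 38 + 43 = 81.
Recombination frequency = 81/324 = 0.2500 ≈ 25.0%, i.e. 25.0 centimorgans.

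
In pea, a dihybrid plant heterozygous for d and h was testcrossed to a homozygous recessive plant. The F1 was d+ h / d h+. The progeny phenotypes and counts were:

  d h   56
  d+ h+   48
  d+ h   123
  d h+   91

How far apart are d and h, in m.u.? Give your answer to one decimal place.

The recombinant classes are d+ h+ and d h: 48 + 56 = 104.
Recombination frequency = 104/318 = 0.3270 ≈ 32.7%, i.e. 32.7 m.u.

32.7 m.u.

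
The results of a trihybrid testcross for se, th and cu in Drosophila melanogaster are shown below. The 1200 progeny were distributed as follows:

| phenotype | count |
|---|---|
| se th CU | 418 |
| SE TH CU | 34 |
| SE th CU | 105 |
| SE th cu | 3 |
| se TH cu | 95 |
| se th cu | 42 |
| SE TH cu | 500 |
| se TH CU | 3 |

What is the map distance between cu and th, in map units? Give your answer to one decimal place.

6.8 map units

The two most frequent reciprocal classes, SE TH cu and se th CU, are the parental types, so the F1 was SE TH cu / se th CU.
The two rarest classes, SE th cu and se TH CU, are the double crossovers. Comparing them with the parentals, only the th allele has switched, so th is the middle locus and the order is cu – th – se.
Crossovers in the cu–th interval produce the single-crossover classes SE TH CU and se th cu (34 + 42 = 76) plus the double crossovers (6).
RF(cu–th) = (76 + 6) / 1200 = 82/1200 = 0.0683 → 6.8 map units.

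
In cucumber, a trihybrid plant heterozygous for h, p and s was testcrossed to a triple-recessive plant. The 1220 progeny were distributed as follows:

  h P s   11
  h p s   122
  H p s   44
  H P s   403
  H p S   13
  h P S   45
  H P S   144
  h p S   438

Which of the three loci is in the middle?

h

The two most frequent reciprocal classes, H P s and h p S, are the parental types, so the F1 was H P s / h p S.
The two rarest classes, h P s and H p S, are the double crossovers. Comparing them with the parentals, only the h allele has switched, so h is the middle locus and the order is p – h – s.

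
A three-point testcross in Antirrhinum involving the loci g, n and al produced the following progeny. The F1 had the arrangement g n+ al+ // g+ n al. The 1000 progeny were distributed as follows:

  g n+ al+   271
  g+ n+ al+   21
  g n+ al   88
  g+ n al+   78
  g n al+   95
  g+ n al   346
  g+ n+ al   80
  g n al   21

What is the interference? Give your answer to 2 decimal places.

0.07

The two rarest classes, g+ n+ al+ and g n al, are the double crossovers. Comparing them with the parentals, only the g allele has switched, so g is the middle locus and the order is al – g – n.
al–g: (166 + 42)/1000 = 0.2080; g–n: (175 + 42)/1000 = 0.2170.
Expected DCO frequency = 0.2080 × 0.2170 ≈ 0.04514; observed = 42/1000 ≈ 0.04200.
Coefficient of coincidence = 0.04200/0.04514 ≈ 0.93; interference = 1 − 0.93 = 0.07.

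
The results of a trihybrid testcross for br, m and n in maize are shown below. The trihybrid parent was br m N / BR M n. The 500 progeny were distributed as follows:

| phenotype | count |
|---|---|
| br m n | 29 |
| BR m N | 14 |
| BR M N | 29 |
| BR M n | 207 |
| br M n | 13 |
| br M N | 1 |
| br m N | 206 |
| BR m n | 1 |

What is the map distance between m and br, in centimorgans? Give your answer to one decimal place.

The two rarest classes, br M N and BR m n, are the double crossovers. Comparing them with the parentals, only the m allele has switched, so m is the middle locus and the order is br – m – n.
Crossovers in the br–m interval produce the single-crossover classes BR m N and br M n (14 + 13 = 27) plus the double crossovers (2).
RF(br–m) = (27 + 2) / 500 = 29/500 = 0.0580 → 5.8 centimorgans.

5.8 centimorgans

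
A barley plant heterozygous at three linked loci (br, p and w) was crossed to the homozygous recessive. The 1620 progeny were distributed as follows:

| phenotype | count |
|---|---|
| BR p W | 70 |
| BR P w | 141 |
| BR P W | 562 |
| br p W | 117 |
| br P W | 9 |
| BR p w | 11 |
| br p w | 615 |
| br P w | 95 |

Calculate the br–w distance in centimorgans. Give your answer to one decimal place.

17.2 centimorgans

The two most frequent reciprocal classes, BR P W and br p w, are the parental types, so the F1 was BR P W / br p w.
The two rarest classes, br P W and BR p w, are the double crossovers. Comparing them with the parentals, only the br allele has switched, so br is the middle locus and the order is p – br – w.
Crossovers in the br–w interval produce the single-crossover classes BR P w and br p W (141 + 117 = 258) plus the double crossovers (20).
RF(br–w) = (258 + 20) / 1620 = 278/1620 = 0.1716 → 17.2 centimorgans.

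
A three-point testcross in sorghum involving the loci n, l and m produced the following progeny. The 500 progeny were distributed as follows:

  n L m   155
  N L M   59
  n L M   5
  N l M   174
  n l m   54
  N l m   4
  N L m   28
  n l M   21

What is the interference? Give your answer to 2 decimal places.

0.36

The two most frequent reciprocal classes, N l M and n L m, are the parental types, so the F1 was N l M / n L m.
The two rarest classes, N l m and n L M, are the double crossovers. Comparing them with the parentals, only the m allele has switched, so m is the middle locus and the order is n – m – l.
n–m: (49 + 9)/500 = 0.1160; m–l: (113 + 9)/500 = 0.2440.
Expected DCO frequency = 0.1160 × 0.2440 ≈ 0.02830; observed = 9/500 ≈ 0.01800.
Coefficient of coincidence = 0.01800/0.02830 ≈ 0.64; interference = 1 − 0.64 = 0.36.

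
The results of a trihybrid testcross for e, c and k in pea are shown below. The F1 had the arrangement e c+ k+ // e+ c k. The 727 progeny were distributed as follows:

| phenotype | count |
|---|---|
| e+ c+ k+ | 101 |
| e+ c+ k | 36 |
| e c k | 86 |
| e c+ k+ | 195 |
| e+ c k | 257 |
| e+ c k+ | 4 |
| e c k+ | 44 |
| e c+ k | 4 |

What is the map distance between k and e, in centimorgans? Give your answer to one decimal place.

The two rarest classes, e c+ k and e+ c k+, are the double crossovers. Comparing them with the parentals, only the k allele has switched, so k is the middle locus and the order is e – k – c.
Crossovers in the e–k interval produce the single-crossover classes e+ c+ k+ and e c k (101 + 86 = 187) plus the double crossovers (8).
RF(e–k) = (187 + 8) / 727 = 195/727 = 0.2682 → 26.8 centimorgans.

26.8 centimorgans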